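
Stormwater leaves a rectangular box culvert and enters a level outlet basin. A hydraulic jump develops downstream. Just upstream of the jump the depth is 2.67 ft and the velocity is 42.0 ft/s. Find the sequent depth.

y₂ = 15.8 ft

Fr₁ = V₁/√(g·y₁) = 42.0/√(32.2×2.67) = 4.53.
Sequent-depth ratio: y₂/y₁ = ½[√(1 + 8Fr₁²) − 1] = ½[√165.1 − 1] = 5.93.
y₂ = 5.93 × 2.67 = 15.8 ft.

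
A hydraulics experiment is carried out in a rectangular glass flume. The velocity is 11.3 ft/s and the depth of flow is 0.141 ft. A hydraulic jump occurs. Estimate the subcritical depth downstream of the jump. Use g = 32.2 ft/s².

y₂ = 0.989 ft

Fr₁ = V₁/√(g·y₁) = 11.3/√(32.2×0.141) = 5.30.
Conjugate-depth relation: y₂/y₁ = ½[√(1 + 8Fr₁²) − 1] = ½[√226.0 − 1] = 7.02.
y₂ = 7.02 × 0.141 = 0.989 ft.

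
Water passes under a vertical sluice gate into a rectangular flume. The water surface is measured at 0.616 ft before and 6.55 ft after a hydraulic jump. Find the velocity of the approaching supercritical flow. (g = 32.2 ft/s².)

For a rectangular channel the momentum equation gives q² = ½·g·y₁·y₂·(y₁ + y₂) = ½×32.2×0.616×6.55×7.17 = 466.
q = √466 = 21.6 ft²/s.
V₁ = q/y₁ = 21.6/0.616 = 35.0 ft/s.

V₁ = 35.0 ft/s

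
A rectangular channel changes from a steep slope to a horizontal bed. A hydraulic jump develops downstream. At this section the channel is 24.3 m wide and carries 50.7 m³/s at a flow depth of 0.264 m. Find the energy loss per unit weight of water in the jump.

ΔE = 1.66 m

q = Q/b = 50.7/24.3 = 2.09 m²/s; V₁ = q/y₁ = 7.90 m/s. Fr₁ = V₁/√(g·y₁) = 4.91.
Sequent-depth ratio: y₂/y₁ = ½[√(1 + 8Fr₁²) − 1] = ½[√193.9 − 1] = 6.46.
y₂ = 6.46 × 0.264 = 1.71 m.
V₂ = q/y₂ = 2.09/1.71 = 1.22 m/s. E₁ = y₁ + V₁²/2g = 3.45 m; E₂ = y₂ + V₂²/2g = 1.78 m. ΔE = E₁ − E₂ = 1.66 m.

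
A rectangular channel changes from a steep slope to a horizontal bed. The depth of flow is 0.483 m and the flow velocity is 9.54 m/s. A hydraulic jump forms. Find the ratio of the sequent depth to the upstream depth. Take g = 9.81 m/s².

Fr₁ = V₁/√(g·y₁) = 9.54/√(9.81×0.483) = 4.38.
Bélanger equation: y₂/y₁ = ½[√(1 + 8Fr₁²) − 1] = ½[√154.7 − 1] = 5.72.

y₂/y₁ = 5.72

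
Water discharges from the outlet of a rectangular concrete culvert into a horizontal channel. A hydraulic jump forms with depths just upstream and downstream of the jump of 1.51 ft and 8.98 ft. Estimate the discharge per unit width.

q = 47.9 ft²/s

For a rectangular channel the momentum equation gives q² = ½·g·y₁·y₂·(y₁ + y₂) = ½×32.2×1.51×8.98×10.5 = 2290.
q = √2290 = 47.9 ft²/s.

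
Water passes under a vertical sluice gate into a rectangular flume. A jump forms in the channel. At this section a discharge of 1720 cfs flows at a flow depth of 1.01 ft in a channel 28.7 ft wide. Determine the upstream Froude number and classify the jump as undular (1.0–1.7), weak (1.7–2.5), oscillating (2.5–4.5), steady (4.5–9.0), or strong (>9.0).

Fr₁ = 10.4; strong jump

q = Q/b = 1720/28.7 = 59.9 ft²/s; V₁ = q/y₁ = 59.3 ft/s. Fr₁ = V₁/√(g·y₁) = 10.4.
Fr₁ = 10.4 lies in the strong range.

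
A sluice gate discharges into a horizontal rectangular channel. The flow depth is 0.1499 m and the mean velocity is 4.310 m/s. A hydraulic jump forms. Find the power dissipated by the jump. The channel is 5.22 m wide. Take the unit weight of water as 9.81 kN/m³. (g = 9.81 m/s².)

P = 12.20 kW

Fr₁ = V₁/√(g·y₁) = 4.310/√(9.81×0.1499) = 3.554.
Sequent-depth ratio: y₂/y₁ = ½[√(1 + 8Fr₁²) − 1] = ½[√102.06 − 1] = 4.551.
y₂ = 4.551 × 0.1499 = 0.6822 m.
Head loss: ΔE = (y₂ − y₁)³/(4y₁y₂) = (0.6822 − 0.1499)³/(4×0.1499×0.6822) = 0.1508/0.4091 = 0.3688 m.
q = V₁·y₁ = 4.310 × 0.1499 = 0.6461 m²/s. Q = q·b = 0.6461 × 5.22 = 3.372 m³/s. P = γ·Q·ΔE = 9.81 × 3.372 × 0.3688 = 12.20 kW.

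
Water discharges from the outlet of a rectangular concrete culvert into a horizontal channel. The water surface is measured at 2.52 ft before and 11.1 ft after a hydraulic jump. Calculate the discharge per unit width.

q = 78.3 ft²/s

For a rectangular channel the momentum equation gives q² = ½·g·y₁·y₂·(y₁ + y₂) = ½×32.2×2.52×11.1×13.6 = 6134.
q = √6134 = 78.3 ft²/s.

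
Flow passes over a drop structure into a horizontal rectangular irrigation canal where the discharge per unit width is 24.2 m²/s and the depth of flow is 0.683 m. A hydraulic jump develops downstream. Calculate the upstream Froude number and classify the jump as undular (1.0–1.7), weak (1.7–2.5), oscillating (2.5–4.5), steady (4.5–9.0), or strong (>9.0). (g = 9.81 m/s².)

Fr₁ = 13.7; strong jump

V₁ = q/y₁ = 24.2/0.683 = 35.4 m/s. Fr₁ = V₁/√(g·y₁) = 35.4/√(9.81×0.683) = 13.7.
Fr₁ = 13.7 lies in the strong range.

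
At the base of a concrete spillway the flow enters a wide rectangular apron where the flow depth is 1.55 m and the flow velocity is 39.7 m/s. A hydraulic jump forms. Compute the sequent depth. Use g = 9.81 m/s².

y₂ = 21.6 m

Fr₁ = V₁/√(g·y₁) = 39.7/√(9.81×1.55) = 10.2.
Bélanger equation: y₂/y₁ = ½[√(1 + 8Fr₁²) − 1] = ½[√830.2 − 1] = 13.9.
y₂ = 13.9 × 1.55 = 21.6 m.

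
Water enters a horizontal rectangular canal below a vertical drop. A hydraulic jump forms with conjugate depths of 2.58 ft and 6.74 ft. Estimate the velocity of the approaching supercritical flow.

V₁ = 19.8 ft/s

For a rectangular channel the momentum equation gives q² = ½·g·y₁·y₂·(y₁ + y₂) = ½×32.2×2.58×6.74×9.32 = 2609.
q = √2609 = 51.1 ft²/s.
V₁ = q/y₁ = 51.1/2.58 = 19.8 ft/s.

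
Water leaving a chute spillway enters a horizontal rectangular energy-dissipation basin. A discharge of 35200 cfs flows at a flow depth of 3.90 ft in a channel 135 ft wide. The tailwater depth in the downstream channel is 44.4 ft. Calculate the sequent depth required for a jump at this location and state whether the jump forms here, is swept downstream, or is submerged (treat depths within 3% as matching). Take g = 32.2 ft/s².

y₂ = 31.0 ft; the jump is submerged

q = Q/b = 35200/135 = 261 ft²/s; V₁ = q/y₁ = 66.9 ft/s. Fr₁ = V₁/√(g·y₁) = 5.97.
By Bélanger, y₂/y₁ = ½[√(1 + 8Fr₁²) − 1] = ½[√285.7 − 1] = 7.95.
y₂ = 7.95 × 3.90 = 31.0 ft.
Tailwater y_tw = 44.4 ft: y_tw > y₂, so the jump is submerged.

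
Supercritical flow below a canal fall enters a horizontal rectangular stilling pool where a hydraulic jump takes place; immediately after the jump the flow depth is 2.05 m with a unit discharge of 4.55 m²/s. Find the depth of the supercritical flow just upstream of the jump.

V₂ = q/y₂ = 4.55/2.05 = 2.22 m/s; Fr₂ = V₂/√(g·y₂) = 0.495.
Since the conjugate-depth ratio holds either way, y₁/y₂ = ½[√(1 + 8Fr₂²) − 1] = ½[√2.960 − 1] = 0.360.
y₁ = 0.360 × 2.05 = 0.738 m.

y₁ = 0.738 m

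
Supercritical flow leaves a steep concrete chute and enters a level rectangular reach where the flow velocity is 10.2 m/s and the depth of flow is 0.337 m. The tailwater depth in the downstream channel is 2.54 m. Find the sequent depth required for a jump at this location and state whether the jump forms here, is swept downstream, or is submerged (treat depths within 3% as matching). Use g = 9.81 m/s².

y₂ = 2.51 m; the jump forms here

Fr₁ = V₁/√(g·y₁) = 10.2/√(9.81×0.337) = 5.61.
By Bélanger, y₂/y₁ = ½[√(1 + 8Fr₁²) − 1] = ½[√252.8 − 1] = 7.45.
y₂ = 7.45 × 0.337 = 2.51 m.
Tailwater y_tw = 2.54 m: y_tw ≈ y₂, so the jump forms here.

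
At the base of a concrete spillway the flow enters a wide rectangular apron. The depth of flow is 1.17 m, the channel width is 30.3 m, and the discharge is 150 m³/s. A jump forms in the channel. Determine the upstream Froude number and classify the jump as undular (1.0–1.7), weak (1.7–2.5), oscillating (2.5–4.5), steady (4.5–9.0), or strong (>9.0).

Fr₁ = 1.25; undular jump

q = Q/b = 150/30.3 = 4.95 m²/s; V₁ = q/y₁ = 4.23 m/s. Fr₁ = V₁/√(g·y₁) = 1.25.
Fr₁ = 1.25 lies in the undular range.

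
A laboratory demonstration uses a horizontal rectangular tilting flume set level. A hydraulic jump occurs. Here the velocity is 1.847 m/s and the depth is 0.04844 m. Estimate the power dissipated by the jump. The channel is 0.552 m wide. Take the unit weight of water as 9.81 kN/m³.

P = 0.02211 kW

Fr₁ = V₁/√(g·y₁) = 1.847/√(9.81×0.04844) = 2.679.
By Bélanger, y₂/y₁ = ½[√(1 + 8Fr₁²) − 1] = ½[√58.432 − 1] = 3.322.
y₂ = 3.322 × 0.04844 = 0.1609 m.
Head loss: ΔE = (y₂ − y₁)³/(4y₁y₂) = (0.1609 − 0.04844)³/(4×0.04844×0.1609) = 0.001423/0.03118 = 0.04564 m.
q = V₁·y₁ = 1.847 × 0.04844 = 0.08947 m²/s. Q = q·b = 0.08947 × 0.552 = 0.04939 m³/s. P = γ·Q·ΔE = 9.81 × 0.04939 × 0.04564 = 0.02211 kW.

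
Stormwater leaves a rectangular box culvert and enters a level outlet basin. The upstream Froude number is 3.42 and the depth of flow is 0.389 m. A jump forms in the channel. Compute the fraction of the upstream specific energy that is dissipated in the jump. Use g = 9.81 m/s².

Fr₁ = 3.42 (given).
By Bélanger, y₂/y₁ = ½[√(1 + 8Fr₁²) − 1] = ½[√94.57 − 1] = 4.36.
y₂ = 4.36 × 0.389 = 1.70 m.
E₁ = y₁(1 + Fr₁²/2) = 0.389×(1 + 3.42²/2) = 2.66 m. ΔE = (y₂ − y₁)³/(4y₁y₂) = 0.847 m. ΔE/E₁ = 0.847/2.66 = 0.318.

ΔE/E₁ = 0.318 (31.8%)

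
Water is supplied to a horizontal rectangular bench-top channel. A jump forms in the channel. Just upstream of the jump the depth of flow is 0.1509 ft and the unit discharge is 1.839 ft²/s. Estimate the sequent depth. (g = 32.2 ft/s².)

y₂ = 1.107 ft

V₁ = q/y₁ = 1.839/0.1509 = 12.19 ft/s. Fr₁ = V₁/√(g·y₁) = 12.19/√(32.2×0.1509) = 5.529.
By Bélanger, y₂/y₁ = ½[√(1 + 8Fr₁²) − 1] = ½[√245.53 − 1] = 7.335.
y₂ = 7.335 × 0.1509 = 1.107 ft.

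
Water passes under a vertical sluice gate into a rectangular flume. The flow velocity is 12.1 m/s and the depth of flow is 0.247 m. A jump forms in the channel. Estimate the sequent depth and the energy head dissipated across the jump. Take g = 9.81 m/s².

Fr₁ = V₁/√(g·y₁) = 12.1/√(9.81×0.247) = 7.77.
Bélanger equation: y₂/y₁ = ½[√(1 + 8Fr₁²) − 1] = ½[√484.4 − 1] = 10.5.
y₂ = 10.5 × 0.247 = 2.59 m.
q = V₁·y₁ = 12.1 × 0.247 = 2.99 m²/s. V₂ = q/y₂ = 2.99/2.59 = 1.15 m/s. E₁ = y₁ + V₁²/2g = 7.71 m; E₂ = y₂ + V₂²/2g = 2.66 m. ΔE = E₁ − E₂ = 5.05 m.

y₂ = 2.59 m; ΔE = 5.05 m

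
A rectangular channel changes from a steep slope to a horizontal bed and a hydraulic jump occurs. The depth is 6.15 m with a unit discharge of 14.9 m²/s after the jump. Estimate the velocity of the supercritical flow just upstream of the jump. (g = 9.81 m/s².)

V₂ = q/y₂ = 14.9/6.15 = 2.42 m/s; Fr₂ = V₂/√(g·y₂) = 0.312.
From the momentum equation (using Fr₂), y₁/y₂ = ½[√(1 + 8Fr₂²) − 1] = ½[√1.778 − 1] = 0.167.
y₁ = 0.167 × 6.15 = 1.03 m.
V₁ = q/y₁ = 14.9/1.03 = 14.5 m/s.

V₁ = 14.5 m/s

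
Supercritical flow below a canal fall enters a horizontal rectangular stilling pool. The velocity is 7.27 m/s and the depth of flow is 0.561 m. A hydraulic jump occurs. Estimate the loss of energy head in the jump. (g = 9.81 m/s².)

Fr₁ = V₁/√(g·y₁) = 7.27/√(9.81×0.561) = 3.10.
Conjugate-depth relation: y₂/y₁ = ½[√(1 + 8Fr₁²) − 1] = ½[√77.83 − 1] = 3.91.
y₂ = 3.91 × 0.561 = 2.19 m.
q = V₁·y₁ = 7.27 × 0.561 = 4.08 m²/s. V₂ = q/y₂ = 4.08/2.19 = 1.86 m/s. E₁ = y₁ + V₁²/2g = 3.25 m; E₂ = y₂ + V₂²/2g = 2.37 m. ΔE = E₁ − E₂ = 0.885 m.

ΔE = 0.885 m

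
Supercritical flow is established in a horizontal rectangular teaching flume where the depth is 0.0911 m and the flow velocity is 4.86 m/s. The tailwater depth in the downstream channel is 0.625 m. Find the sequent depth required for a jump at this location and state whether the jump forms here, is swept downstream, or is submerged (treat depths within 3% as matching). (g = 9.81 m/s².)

y₂ = 0.618 m; the jump forms here

Fr₁ = V₁/√(g·y₁) = 4.86/√(9.81×0.0911) = 5.14.
Sequent-depth ratio: y₂/y₁ = ½[√(1 + 8Fr₁²) − 1] = ½[√212.4 − 1] = 6.79.
y₂ = 6.79 × 0.0911 = 0.618 m.
Tailwater y_tw = 0.625 m: y_tw ≈ y₂, so the jump forms here.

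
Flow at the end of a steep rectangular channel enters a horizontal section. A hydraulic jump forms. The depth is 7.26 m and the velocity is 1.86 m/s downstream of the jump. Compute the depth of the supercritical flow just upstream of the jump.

Fr₂ = V₂/√(g·y₂) = 1.86/√(9.81×7.26) = 0.220.
Since the conjugate-depth ratio holds either way, y₁/y₂ = ½[√(1 + 8Fr₂²) − 1] = ½[√1.389 − 1] = 0.0892.
y₁ = 0.0892 × 7.26 = 0.648 m.

y₁ = 0.648 m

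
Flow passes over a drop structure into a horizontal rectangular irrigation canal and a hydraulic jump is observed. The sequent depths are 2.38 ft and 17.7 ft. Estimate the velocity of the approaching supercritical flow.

For a rectangular channel the momentum equation gives q² = ½·g·y₁·y₂·(y₁ + y₂) = ½×32.2×2.38×17.7×20.1 = 13619.
q = √13619 = 117 ft²/s.
V₁ = q/y₁ = 117/2.38 = 49.0 ft/s.

V₁ = 49.0 ft/s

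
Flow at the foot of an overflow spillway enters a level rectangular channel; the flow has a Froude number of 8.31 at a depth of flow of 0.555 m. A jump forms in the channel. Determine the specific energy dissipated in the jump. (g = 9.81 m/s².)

ΔE = 13.3 m

Fr₁ = 8.31 (given).
Sequent-depth ratio: y₂/y₁ = ½[√(1 + 8Fr₁²) − 1] = ½[√553.4 − 1] = 11.3.
y₂ = 11.3 × 0.555 = 6.25 m.
V₁ = Fr₁·√(g·y₁) = 8.31×√(9.81×0.555) = 19.4 m/s; q = V₁·y₁ = 10.8 m²/s. V₂ = q/y₂ = 10.8/6.25 = 1.72 m/s. E₁ = y₁ + V₁²/2g = 19.7 m; E₂ = y₂ + V₂²/2g = 6.40 m. ΔE = E₁ − E₂ = 13.3 m.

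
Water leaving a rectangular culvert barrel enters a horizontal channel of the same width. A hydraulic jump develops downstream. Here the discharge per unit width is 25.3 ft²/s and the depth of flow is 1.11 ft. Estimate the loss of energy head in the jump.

V₁ = q/y₁ = 25.3/1.11 = 22.8 ft/s. Fr₁ = V₁/√(g·y₁) = 22.8/√(32.2×1.11) = 3.81.
Bélanger equation: y₂/y₁ = ½[√(1 + 8Fr₁²) − 1] = ½[√117.3 − 1] = 4.91.
y₂ = 4.91 × 1.11 = 5.46 ft.
V₂ = q/y₂ = 25.3/5.46 = 4.64 ft/s. E₁ = y₁ + V₁²/2g = 9.18 ft; E₂ = y₂ + V₂²/2g = 5.79 ft. ΔE = E₁ − E₂ = 3.39 ft.

ΔE = 3.39 ft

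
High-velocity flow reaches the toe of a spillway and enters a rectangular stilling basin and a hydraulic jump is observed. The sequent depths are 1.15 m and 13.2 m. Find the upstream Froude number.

Fr₁ = 8.46

For a rectangular channel the momentum equation gives q² = ½·g·y₁·y₂·(y₁ + y₂) = ½×9.81×1.15×13.2×14.3 = 1068.
q = √1068 = 32.7 m²/s.
V₁ = q/y₁ = 28.4 m/s; Fr₁ = V₁/√(g·y₁) = 8.46.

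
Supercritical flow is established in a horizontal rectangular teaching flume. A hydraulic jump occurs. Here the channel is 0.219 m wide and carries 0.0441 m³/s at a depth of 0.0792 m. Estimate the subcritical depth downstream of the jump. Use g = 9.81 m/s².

y₂ = 0.286 m

q = Q/b = 0.0441/0.219 = 0.201 m²/s; V₁ = q/y₁ = 2.54 m/s. Fr₁ = V₁/√(g·y₁) = 2.88.
Sequent-depth ratio: y₂/y₁ = ½[√(1 + 8Fr₁²) − 1] = ½[√67.56 − 1] = 3.61.
y₂ = 3.61 × 0.0792 = 0.286 m.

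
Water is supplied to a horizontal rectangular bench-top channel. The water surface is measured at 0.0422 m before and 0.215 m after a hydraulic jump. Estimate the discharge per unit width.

q = 0.107 m²/s

For a rectangular channel the momentum equation gives q² = ½·g·y₁·y₂·(y₁ + y₂) = ½×9.81×0.0422×0.215×0.257 = 0.0114.
q = √0.0114 = 0.107 m²/s.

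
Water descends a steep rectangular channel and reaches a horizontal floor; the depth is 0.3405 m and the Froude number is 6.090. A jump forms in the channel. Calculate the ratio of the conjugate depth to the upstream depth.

y₂/y₁ = 8.127

Fr₁ = 6.090 (given).
From the momentum equation for a rectangular channel, y₂/y₁ = ½[√(1 + 8Fr₁²) − 1] = ½[√297.70 − 1] = 8.127.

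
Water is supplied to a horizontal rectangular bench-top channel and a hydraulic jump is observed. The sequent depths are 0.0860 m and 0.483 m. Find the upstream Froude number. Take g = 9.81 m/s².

For a rectangular channel the momentum equation gives q² = ½·g·y₁·y₂·(y₁ + y₂) = ½×9.81×0.0860×0.483×0.569 = 0.116.
q = √0.116 = 0.340 m²/s.
V₁ = q/y₁ = 3.96 m/s; Fr₁ = V₁/√(g·y₁) = 4.31.

Fr₁ = 4.31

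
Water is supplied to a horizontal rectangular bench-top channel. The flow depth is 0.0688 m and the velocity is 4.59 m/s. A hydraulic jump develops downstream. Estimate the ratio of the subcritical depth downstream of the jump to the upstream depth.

Fr₁ = V₁/√(g·y₁) = 4.59/√(9.81×0.0688) = 5.59.
From the momentum equation for a rectangular channel, y₂/y₁ = ½[√(1 + 8Fr₁²) − 1] = ½[√250.7 − 1] = 7.42.

y₂/y₁ = 7.42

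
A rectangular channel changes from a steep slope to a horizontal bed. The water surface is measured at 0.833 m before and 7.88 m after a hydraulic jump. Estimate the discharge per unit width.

For a rectangular channel the momentum equation gives q² = ½·g·y₁·y₂·(y₁ + y₂) = ½×9.81×0.833×7.88×8.71 = 281.
q = √281 = 16.7 m²/s.

q = 16.7 m²/s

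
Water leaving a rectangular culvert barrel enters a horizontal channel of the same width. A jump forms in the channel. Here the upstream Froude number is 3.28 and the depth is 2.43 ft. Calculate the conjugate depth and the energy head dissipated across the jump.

Fr₁ = 3.28 (given).
Conjugate-depth relation: y₂/y₁ = ½[√(1 + 8Fr₁²) − 1] = ½[√87.07 − 1] = 4.17.
y₂ = 4.17 × 2.43 = 10.1 ft.
V₁ = Fr₁·√(g·y₁) = 3.28×√(32.2×2.43) = 29.0 ft/s; q = V₁·y₁ = 70.5 ft²/s. V₂ = q/y₂ = 70.5/10.1 = 6.97 ft/s. E₁ = y₁ + V₁²/2g = 15.5 ft; E₂ = y₂ + V₂²/2g = 10.9 ft. ΔE = E₁ − E₂ = 4.63 ft.

y₂ = 10.1 ft; ΔE = 4.63 ft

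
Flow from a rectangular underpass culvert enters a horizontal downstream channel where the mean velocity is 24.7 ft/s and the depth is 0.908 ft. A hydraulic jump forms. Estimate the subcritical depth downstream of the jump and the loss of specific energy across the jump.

y₂ = 5.43 ft; ΔE = 4.69 ft

Fr₁ = V₁/√(g·y₁) = 24.7/√(32.2×0.908) = 4.57.
Conjugate-depth relation: y₂/y₁ = ½[√(1 + 8Fr₁²) − 1] = ½[√167.9 − 1] = 5.98.
y₂ = 5.98 × 0.908 = 5.43 ft.
q = V₁·y₁ = 24.7 × 0.908 = 22.4 ft²/s. V₂ = q/y₂ = 22.4/5.43 = 4.13 ft/s. E₁ = y₁ + V₁²/2g = 10.4 ft; E₂ = y₂ + V₂²/2g = 5.69 ft. ΔE = E₁ − E₂ = 4.69 ft.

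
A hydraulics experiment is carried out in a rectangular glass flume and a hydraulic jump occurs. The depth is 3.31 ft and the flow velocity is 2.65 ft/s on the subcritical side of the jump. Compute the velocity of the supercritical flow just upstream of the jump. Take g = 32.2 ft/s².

Fr₂ = V₂/√(g·y₂) = 2.65/√(32.2×3.31) = 0.257.
From the momentum equation (using Fr₂), y₁/y₂ = ½[√(1 + 8Fr₂²) − 1] = ½[√1.527 − 1] = 0.118.
y₁ = 0.118 × 3.31 = 0.390 ft.
V₁ = q/y₁ = 8.77/0.390 = 22.5 ft/s.

V₁ = 22.5 ft/s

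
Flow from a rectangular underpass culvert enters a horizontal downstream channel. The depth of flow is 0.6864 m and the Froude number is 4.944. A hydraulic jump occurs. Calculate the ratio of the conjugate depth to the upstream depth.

y₂/y₁ = 6.510

Fr₁ = 4.944 (given).
Sequent-depth ratio: y₂/y₁ = ½[√(1 + 8Fr₁²) − 1] = ½[√196.55 − 1] = 6.510.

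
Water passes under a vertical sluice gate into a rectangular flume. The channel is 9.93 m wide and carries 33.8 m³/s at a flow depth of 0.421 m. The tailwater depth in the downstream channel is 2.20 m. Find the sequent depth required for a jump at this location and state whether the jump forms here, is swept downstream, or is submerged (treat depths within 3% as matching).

y₂ = 2.17 m; the jump forms here

q = Q/b = 33.8/9.93 = 3.40 m²/s; V₁ = q/y₁ = 8.09 m/s. Fr₁ = V₁/√(g·y₁) = 3.98.
By Bélanger, y₂/y₁ = ½[√(1 + 8Fr₁²) − 1] = ½[√127.6 − 1] = 5.15.
y₂ = 5.15 × 0.421 = 2.17 m.
Tailwater y_tw = 2.20 m: y_tw ≈ y₂, so the jump forms here.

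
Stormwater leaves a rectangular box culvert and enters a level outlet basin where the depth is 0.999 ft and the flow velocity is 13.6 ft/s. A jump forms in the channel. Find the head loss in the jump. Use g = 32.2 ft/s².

ΔE = 0.611 ft

Fr₁ = V₁/√(g·y₁) = 13.6/√(32.2×0.999) = 2.40.
Sequent-depth ratio: y₂/y₁ = ½[√(1 + 8Fr₁²) − 1] = ½[√47.00 − 1] = 2.93.
y₂ = 2.93 × 0.999 = 2.92 ft.
Head loss: ΔE = (y₂ − y₁)³/(4y₁y₂) = (2.92 − 0.999)³/(4×0.999×2.92) = 7.14/11.7 = 0.611 ft.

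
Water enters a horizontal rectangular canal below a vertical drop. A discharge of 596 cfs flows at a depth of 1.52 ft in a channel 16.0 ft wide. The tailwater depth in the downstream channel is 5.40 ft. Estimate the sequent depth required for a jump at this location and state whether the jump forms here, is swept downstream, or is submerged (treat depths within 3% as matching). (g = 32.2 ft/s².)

q = Q/b = 596/16.0 = 37.2 ft²/s; V₁ = q/y₁ = 24.5 ft/s. Fr₁ = V₁/√(g·y₁) = 3.50.
Conjugate-depth relation: y₂/y₁ = ½[√(1 + 8Fr₁²) − 1] = ½[√99.16 − 1] = 4.48.
y₂ = 4.48 × 1.52 = 6.81 ft.
Tailwater y_tw = 5.40 ft: y_tw < y₂, so the jump is swept downstream.

y₂ = 6.81 ft; the jump is swept downstream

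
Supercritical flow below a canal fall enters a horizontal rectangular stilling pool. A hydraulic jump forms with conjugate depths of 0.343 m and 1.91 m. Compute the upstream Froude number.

For a rectangular channel the momentum equation gives q² = ½·g·y₁·y₂·(y₁ + y₂) = ½×9.81×0.343×1.91×2.25 = 7.24.
q = √7.24 = 2.69 m²/s.
V₁ = q/y₁ = 7.84 m/s; Fr₁ = V₁/√(g·y₁) = 4.28.

Fr₁ = 4.28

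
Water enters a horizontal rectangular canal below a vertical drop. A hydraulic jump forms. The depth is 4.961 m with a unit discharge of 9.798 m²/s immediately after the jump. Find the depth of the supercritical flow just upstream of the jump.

y₁ = 0.6972 m

V₂ = q/y₂ = 9.798/4.961 = 1.975 m/s; Fr₂ = V₂/√(g·y₂) = 0.2831.
From the momentum equation (using Fr₂), y₁/y₂ = ½[√(1 + 8Fr₂²) − 1] = ½[√1.6412 − 1] = 0.1405.
y₁ = 0.1405 × 4.961 = 0.6972 m.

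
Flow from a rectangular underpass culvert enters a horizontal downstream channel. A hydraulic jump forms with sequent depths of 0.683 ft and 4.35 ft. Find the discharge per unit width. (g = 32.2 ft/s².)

For a rectangular channel the momentum equation gives q² = ½·g·y₁·y₂·(y₁ + y₂) = ½×32.2×0.683×4.35×5.03 = 241.
q = √241 = 15.5 ft²/s.

q = 15.5 ft²/s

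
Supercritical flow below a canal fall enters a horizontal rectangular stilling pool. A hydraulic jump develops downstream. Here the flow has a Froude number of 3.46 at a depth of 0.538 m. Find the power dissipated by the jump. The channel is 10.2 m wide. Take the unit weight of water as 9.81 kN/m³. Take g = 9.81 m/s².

P = 520 kW

Fr₁ = 3.46 (given).
By Bélanger, y₂/y₁ = ½[√(1 + 8Fr₁²) − 1] = ½[√96.77 − 1] = 4.42.
y₂ = 4.42 × 0.538 = 2.38 m.
V₁ = Fr₁·√(g·y₁) = 3.46×√(9.81×0.538) = 7.95 m/s; q = V₁·y₁ = 4.28 m²/s. V₂ = q/y₂ = 4.28/2.38 = 1.80 m/s. E₁ = y₁ + V₁²/2g = 3.76 m; E₂ = y₂ + V₂²/2g = 2.54 m. ΔE = E₁ − E₂ = 1.22 m.
Q = q·b = 4.28 × 10.2 = 43.6 m³/s. P = γ·Q·ΔE = 9.81 × 43.6 × 1.22 = 520 kW.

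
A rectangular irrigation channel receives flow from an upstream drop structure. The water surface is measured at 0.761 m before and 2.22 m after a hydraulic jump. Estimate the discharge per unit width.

For a rectangular channel the momentum equation gives q² = ½·g·y₁·y₂·(y₁ + y₂) = ½×9.81×0.761×2.22×2.98 = 24.7.
q = √24.7 = 4.97 m²/s.

q = 4.97 m²/s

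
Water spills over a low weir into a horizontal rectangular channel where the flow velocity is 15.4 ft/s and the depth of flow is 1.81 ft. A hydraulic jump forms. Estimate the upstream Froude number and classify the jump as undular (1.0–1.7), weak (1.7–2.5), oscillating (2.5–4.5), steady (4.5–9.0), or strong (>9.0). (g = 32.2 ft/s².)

Fr₁ = 2.02; weak jump

Fr₁ = V₁/√(g·y₁) = 15.4/√(32.2×1.81) = 2.02.
Fr₁ = 2.02 lies in the weak range.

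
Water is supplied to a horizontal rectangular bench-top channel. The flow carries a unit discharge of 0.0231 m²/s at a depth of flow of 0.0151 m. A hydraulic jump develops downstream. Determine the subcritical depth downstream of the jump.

V₁ = q/y₁ = 0.0231/0.0151 = 1.53 m/s. Fr₁ = V₁/√(g·y₁) = 1.53/√(9.81×0.0151) = 3.97.
From the momentum equation for a rectangular channel, y₂/y₁ = ½[√(1 + 8Fr₁²) − 1] = ½[√127.4 − 1] = 5.14.
y₂ = 5.14 × 0.0151 = 0.0777 m.

y₂ = 0.0777 m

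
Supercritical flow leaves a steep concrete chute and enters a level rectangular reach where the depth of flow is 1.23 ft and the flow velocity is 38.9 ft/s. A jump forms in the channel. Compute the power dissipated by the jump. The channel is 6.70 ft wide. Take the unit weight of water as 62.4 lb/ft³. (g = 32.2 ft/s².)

Fr₁ = V₁/√(g·y₁) = 38.9/√(32.2×1.23) = 6.18.
Bélanger equation: y₂/y₁ = ½[√(1 + 8Fr₁²) − 1] = ½[√306.7 − 1] = 8.26.
y₂ = 8.26 × 1.23 = 10.2 ft.
q = V₁·y₁ = 38.9 × 1.23 = 47.8 ft²/s. V₂ = q/y₂ = 47.8/10.2 = 4.71 ft/s. E₁ = y₁ + V₁²/2g = 24.7 ft; E₂ = y₂ + V₂²/2g = 10.5 ft. ΔE = E₁ − E₂ = 14.2 ft.
Q = q·b = 47.8 × 6.70 = 321 cfs. P = γ·Q·ΔE/550 = 62.4 × 321 × 14.2 / 550 = 517 hp.

P = 517 hp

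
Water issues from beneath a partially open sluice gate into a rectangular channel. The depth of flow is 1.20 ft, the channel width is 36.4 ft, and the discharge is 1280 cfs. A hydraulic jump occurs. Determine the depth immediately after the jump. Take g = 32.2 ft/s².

y₂ = 7.42 ft

q = Q/b = 1280/36.4 = 35.2 ft²/s; V₁ = q/y₁ = 29.3 ft/s. Fr₁ = V₁/√(g·y₁) = 4.71.
From the momentum equation for a rectangular channel, y₂/y₁ = ½[√(1 + 8Fr₁²) − 1] = ½[√178.8 − 1] = 6.19.
y₂ = 6.19 × 1.20 = 7.42 ft.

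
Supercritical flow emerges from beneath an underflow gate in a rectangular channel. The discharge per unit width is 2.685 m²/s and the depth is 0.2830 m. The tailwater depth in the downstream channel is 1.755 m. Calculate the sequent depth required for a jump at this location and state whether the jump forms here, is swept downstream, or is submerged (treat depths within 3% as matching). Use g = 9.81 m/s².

y₂ = 2.142 m; the jump is swept downstream

V₁ = q/y₁ = 2.685/0.2830 = 9.488 m/s. Fr₁ = V₁/√(g·y₁) = 9.488/√(9.81×0.2830) = 5.694.
From the momentum equation for a rectangular channel, y₂/y₁ = ½[√(1 + 8Fr₁²) − 1] = ½[√260.39 − 1] = 7.568.
y₂ = 7.568 × 0.2830 = 2.142 m.
Tailwater y_tw = 1.755 m: y_tw < y₂, so the jump is swept downstream.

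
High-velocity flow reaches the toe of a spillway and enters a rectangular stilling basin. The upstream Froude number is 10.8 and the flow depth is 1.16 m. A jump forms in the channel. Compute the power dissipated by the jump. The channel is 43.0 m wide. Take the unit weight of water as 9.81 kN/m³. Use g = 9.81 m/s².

P = 915512 kW

Fr₁ = 10.8 (given).
By Bélanger, y₂/y₁ = ½[√(1 + 8Fr₁²) − 1] = ½[√934.1 − 1] = 14.8.
y₂ = 14.8 × 1.16 = 17.1 m.
V₁ = Fr₁·√(g·y₁) = 10.8×√(9.81×1.16) = 36.4 m/s; q = V₁·y₁ = 42.3 m²/s. V₂ = q/y₂ = 42.3/17.1 = 2.46 m/s. E₁ = y₁ + V₁²/2g = 68.8 m; E₂ = y₂ + V₂²/2g = 17.5 m. ΔE = E₁ − E₂ = 51.4 m.
Q = q·b = 42.3 × 43.0 = 1817 m³/s. P = γ·Q·ΔE = 9.81 × 1817 × 51.4 = 915512 kW.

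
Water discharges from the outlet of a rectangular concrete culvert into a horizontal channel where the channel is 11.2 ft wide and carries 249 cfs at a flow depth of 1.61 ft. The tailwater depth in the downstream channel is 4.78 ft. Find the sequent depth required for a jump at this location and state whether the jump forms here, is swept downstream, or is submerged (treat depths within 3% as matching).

y₂ = 3.64 ft; the jump is submerged

q = Q/b = 249/11.2 = 22.2 ft²/s; V₁ = q/y₁ = 13.8 ft/s. Fr₁ = V₁/√(g·y₁) = 1.92.
From the momentum equation for a rectangular channel, y₂/y₁ = ½[√(1 + 8Fr₁²) − 1] = ½[√30.43 − 1] = 2.26.
y₂ = 2.26 × 1.61 = 3.64 ft.
Tailwater y_tw = 4.78 ft: y_tw > y₂, so the jump is submerged.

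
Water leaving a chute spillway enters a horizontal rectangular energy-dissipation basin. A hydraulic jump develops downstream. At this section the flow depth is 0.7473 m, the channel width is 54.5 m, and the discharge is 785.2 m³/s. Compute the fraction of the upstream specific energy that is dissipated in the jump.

q = Q/b = 785.2/54.5 = 14.41 m²/s; V₁ = q/y₁ = 19.28 m/s. Fr₁ = V₁/√(g·y₁) = 7.120.
Conjugate-depth relation: y₂/y₁ = ½[√(1 + 8Fr₁²) − 1] = ½[√406.61 − 1] = 9.582.
y₂ = 9.582 × 0.7473 = 7.161 m.
E₁ = y₁ + V₁²/2g = 19.69 m. ΔE = (y₂ − y₁)³/(4y₁y₂) = 12.32 m. ΔE/E₁ = 12.32/19.69 = 0.626.

ΔE/E₁ = 0.626 (62.6%)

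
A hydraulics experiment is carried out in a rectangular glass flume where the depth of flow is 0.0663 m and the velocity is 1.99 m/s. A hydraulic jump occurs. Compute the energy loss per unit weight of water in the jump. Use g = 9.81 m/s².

ΔE = 0.0455 m

Fr₁ = V₁/√(g·y₁) = 1.99/√(9.81×0.0663) = 2.47.
Bélanger equation: y₂/y₁ = ½[√(1 + 8Fr₁²) − 1] = ½[√49.71 − 1] = 3.03.
y₂ = 3.03 × 0.0663 = 0.201 m.
Head loss: ΔE = (y₂ − y₁)³/(4y₁y₂) = (0.201 − 0.0663)³/(4×0.0663×0.201) = 0.00242/0.0532 = 0.0455 m.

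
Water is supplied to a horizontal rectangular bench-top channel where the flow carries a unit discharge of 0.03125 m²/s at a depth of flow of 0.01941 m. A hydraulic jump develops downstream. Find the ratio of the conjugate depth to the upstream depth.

y₂/y₁ = 4.742

V₁ = q/y₁ = 0.03125/0.01941 = 1.610 m/s. Fr₁ = V₁/√(g·y₁) = 1.610/√(9.81×0.01941) = 3.690.
By Bélanger, y₂/y₁ = ½[√(1 + 8Fr₁²) − 1] = ½[√109.90 − 1] = 4.742.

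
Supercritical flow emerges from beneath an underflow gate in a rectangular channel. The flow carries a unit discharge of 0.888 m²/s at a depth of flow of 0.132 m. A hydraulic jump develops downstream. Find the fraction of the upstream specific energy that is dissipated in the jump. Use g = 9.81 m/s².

ΔE/E₁ = 0.558 (55.8%)

V₁ = q/y₁ = 0.888/0.132 = 6.73 m/s. Fr₁ = V₁/√(g·y₁) = 6.73/√(9.81×0.132) = 5.91.
Bélanger equation: y₂/y₁ = ½[√(1 + 8Fr₁²) − 1] = ½[√280.6 − 1] = 7.88.
y₂ = 7.88 × 0.132 = 1.04 m.
E₁ = y₁ + V₁²/2g = 2.44 m. ΔE = (y₂ − y₁)³/(4y₁y₂) = 1.36 m. ΔE/E₁ = 1.36/2.44 = 0.558.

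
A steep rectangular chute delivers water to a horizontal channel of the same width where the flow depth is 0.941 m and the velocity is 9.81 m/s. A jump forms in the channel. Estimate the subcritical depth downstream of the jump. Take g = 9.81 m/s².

y₂ = 3.85 m

Fr₁ = V₁/√(g·y₁) = 9.81/√(9.81×0.941) = 3.23.
From the momentum equation for a rectangular channel, y₂/y₁ = ½[√(1 + 8Fr₁²) − 1] = ½[√84.40 − 1] = 4.09.
y₂ = 4.09 × 0.941 = 3.85 m.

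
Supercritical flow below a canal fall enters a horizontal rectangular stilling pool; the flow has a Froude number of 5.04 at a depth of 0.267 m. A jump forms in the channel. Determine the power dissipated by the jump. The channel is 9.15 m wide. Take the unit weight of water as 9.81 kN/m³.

P = 353 kW

Fr₁ = 5.04 (given).
From the momentum equation for a rectangular channel, y₂/y₁ = ½[√(1 + 8Fr₁²) − 1] = ½[√204.2 − 1] = 6.65.
y₂ = 6.65 × 0.267 = 1.77 m.
Head loss: ΔE = (y₂ − y₁)³/(4y₁y₂) = (1.77 − 0.267)³/(4×0.267×1.77) = 3.42/1.89 = 1.81 m.
V₁ = Fr₁·√(g·y₁) = 5.04×√(9.81×0.267) = 8.16 m/s; q = V₁·y₁ = 2.18 m²/s. Q = q·b = 2.18 × 9.15 = 19.9 m³/s. P = γ·Q·ΔE = 9.81 × 19.9 × 1.81 = 353 kW.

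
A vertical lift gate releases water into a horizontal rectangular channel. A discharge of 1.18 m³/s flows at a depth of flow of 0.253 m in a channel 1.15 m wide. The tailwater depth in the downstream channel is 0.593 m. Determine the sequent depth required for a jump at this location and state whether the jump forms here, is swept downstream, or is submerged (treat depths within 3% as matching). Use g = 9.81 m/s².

y₂ = 0.803 m; the jump is swept downstream

q = Q/b = 1.18/1.15 = 1.03 m²/s; V₁ = q/y₁ = 4.06 m/s. Fr₁ = V₁/√(g·y₁) = 2.57.
From the momentum equation for a rectangular channel, y₂/y₁ = ½[√(1 + 8Fr₁²) − 1] = ½[√54.02 − 1] = 3.17.
y₂ = 3.17 × 0.253 = 0.803 m.
Tailwater y_tw = 0.593 m: y_tw < y₂, so the jump is swept downstream.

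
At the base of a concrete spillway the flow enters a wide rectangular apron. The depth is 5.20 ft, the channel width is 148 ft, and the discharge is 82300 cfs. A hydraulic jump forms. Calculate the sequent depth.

q = Q/b = 82300/148 = 556 ft²/s; V₁ = q/y₁ = 107 ft/s. Fr₁ = V₁/√(g·y₁) = 8.26.
By Bélanger, y₂/y₁ = ½[√(1 + 8Fr₁²) − 1] = ½[√547.4 − 1] = 11.2.
y₂ = 11.2 × 5.20 = 58.2 ft.

y₂ = 58.2 ft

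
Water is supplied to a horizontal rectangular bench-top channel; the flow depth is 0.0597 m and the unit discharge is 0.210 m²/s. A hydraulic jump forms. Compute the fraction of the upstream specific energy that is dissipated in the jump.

ΔE/E₁ = 0.454 (45.4%)

V₁ = q/y₁ = 0.210/0.0597 = 3.52 m/s. Fr₁ = V₁/√(g·y₁) = 3.52/√(9.81×0.0597) = 4.60.
By Bélanger, y₂/y₁ = ½[√(1 + 8Fr₁²) − 1] = ½[√170.0 − 1] = 6.02.
y₂ = 6.02 × 0.0597 = 0.359 m.
E₁ = y₁ + V₁²/2g = 0.690 m. ΔE = (y₂ − y₁)³/(4y₁y₂) = 0.314 m. ΔE/E₁ = 0.314/0.690 = 0.454.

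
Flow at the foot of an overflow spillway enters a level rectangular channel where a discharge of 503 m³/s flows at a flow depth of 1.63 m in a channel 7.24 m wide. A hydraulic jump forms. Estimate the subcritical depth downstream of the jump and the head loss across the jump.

y₂ = 23.8 m; ΔE = 70.0 m

q = Q/b = 503/7.24 = 69.5 m²/s; V₁ = q/y₁ = 42.6 m/s. Fr₁ = V₁/√(g·y₁) = 10.7.
By Bélanger, y₂/y₁ = ½[√(1 + 8Fr₁²) − 1] = ½[√909.9 − 1] = 14.6.
y₂ = 14.6 × 1.63 = 23.8 m.
V₂ = q/y₂ = 69.5/23.8 = 2.92 m/s. E₁ = y₁ + V₁²/2g = 94.2 m; E₂ = y₂ + V₂²/2g = 24.2 m. ΔE = E₁ − E₂ = 70.0 m.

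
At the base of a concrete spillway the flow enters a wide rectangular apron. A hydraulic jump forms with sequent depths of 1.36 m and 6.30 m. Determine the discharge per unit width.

q = 17.9 m²/s

For a rectangular channel the momentum equation gives q² = ½·g·y₁·y₂·(y₁ + y₂) = ½×9.81×1.36×6.30×7.66 = 322.
q = √322 = 17.9 m²/s.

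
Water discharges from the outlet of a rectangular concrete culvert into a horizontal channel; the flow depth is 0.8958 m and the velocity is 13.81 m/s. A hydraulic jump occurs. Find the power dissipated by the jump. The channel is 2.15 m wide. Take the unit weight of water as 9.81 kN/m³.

P = 1275 kW

Fr₁ = V₁/√(g·y₁) = 13.81/√(9.81×0.8958) = 4.659.
From the momentum equation for a rectangular channel, y₂/y₁ = ½[√(1 + 8Fr₁²) − 1] = ½[√174.62 − 1] = 6.107.
y₂ = 6.107 × 0.8958 = 5.471 m.
q = V₁·y₁ = 13.81 × 0.8958 = 12.37 m²/s. V₂ = q/y₂ = 12.37/5.471 = 2.261 m/s. E₁ = y₁ + V₁²/2g = 10.62 m; E₂ = y₂ + V₂²/2g = 5.731 m. ΔE = E₁ − E₂ = 4.885 m.
Q = q·b = 12.37 × 2.15 = 26.60 m³/s. P = γ·Q·ΔE = 9.81 × 26.60 × 4.885 = 1275 kW.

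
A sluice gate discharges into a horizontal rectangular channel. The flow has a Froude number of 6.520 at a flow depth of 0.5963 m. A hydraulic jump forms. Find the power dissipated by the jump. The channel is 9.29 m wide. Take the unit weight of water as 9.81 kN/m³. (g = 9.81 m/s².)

P = 6767 kW

Fr₁ = 6.520 (given).
From the momentum equation for a rectangular channel, y₂/y₁ = ½[√(1 + 8Fr₁²) − 1] = ½[√341.08 − 1] = 8.734.
y₂ = 8.734 × 0.5963 = 5.208 m.
V₁ = Fr₁·√(g·y₁) = 6.520×√(9.81×0.5963) = 15.77 m/s; q = V₁·y₁ = 9.403 m²/s. V₂ = q/y₂ = 9.403/5.208 = 1.805 m/s. E₁ = y₁ + V₁²/2g = 13.27 m; E₂ = y₂ + V₂²/2g = 5.374 m. ΔE = E₁ − E₂ = 7.896 m.
Q = q·b = 9.403 × 9.29 = 87.36 m³/s. P = γ·Q·ΔE = 9.81 × 87.36 × 7.896 = 6767 kW.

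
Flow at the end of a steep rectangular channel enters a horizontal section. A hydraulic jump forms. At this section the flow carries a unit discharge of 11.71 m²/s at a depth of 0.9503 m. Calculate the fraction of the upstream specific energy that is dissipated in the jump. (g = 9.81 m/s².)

V₁ = q/y₁ = 11.71/0.9503 = 12.32 m/s. Fr₁ = V₁/√(g·y₁) = 12.32/√(9.81×0.9503) = 4.036.
From the momentum equation for a rectangular channel, y₂/y₁ = ½[√(1 + 8Fr₁²) − 1] = ½[√131.30 − 1] = 5.229.
y₂ = 5.229 × 0.9503 = 4.969 m.
E₁ = y₁ + V₁²/2g = 8.689 m. ΔE = (y₂ − y₁)³/(4y₁y₂) = 3.437 m. ΔE/E₁ = 3.437/8.689 = 0.396.

ΔE/E₁ = 0.396 (39.6%)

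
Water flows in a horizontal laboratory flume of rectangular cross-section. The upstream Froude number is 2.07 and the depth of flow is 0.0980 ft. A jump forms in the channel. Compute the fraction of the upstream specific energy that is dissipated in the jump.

ΔE/E₁ = 0.102 (10.2%)

Fr₁ = 2.07 (given).
By Bélanger, y₂/y₁ = ½[√(1 + 8Fr₁²) − 1] = ½[√35.28 − 1] = 2.47.
y₂ = 2.47 × 0.0980 = 0.242 ft.
E₁ = y₁(1 + Fr₁²/2) = 0.0980×(1 + 2.07²/2) = 0.308 ft. ΔE = (y₂ − y₁)³/(4y₁y₂) = 0.0315 ft. ΔE/E₁ = 0.0315/0.308 = 0.102.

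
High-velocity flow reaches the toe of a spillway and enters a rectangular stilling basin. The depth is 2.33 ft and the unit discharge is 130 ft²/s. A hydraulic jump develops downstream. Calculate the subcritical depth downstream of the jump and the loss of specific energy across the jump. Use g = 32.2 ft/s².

y₂ = 20.1 ft; ΔE = 29.9 ft

V₁ = q/y₁ = 130/2.33 = 55.8 ft/s. Fr₁ = V₁/√(g·y₁) = 55.8/√(32.2×2.33) = 6.44.
From the momentum equation for a rectangular channel, y₂/y₁ = ½[√(1 + 8Fr₁²) − 1] = ½[√332.9 − 1] = 8.62.
y₂ = 8.62 × 2.33 = 20.1 ft.
Head loss: ΔE = (y₂ − y₁)³/(4y₁y₂) = (20.1 − 2.33)³/(4×2.33×20.1) = 5604/187 = 29.9 ft.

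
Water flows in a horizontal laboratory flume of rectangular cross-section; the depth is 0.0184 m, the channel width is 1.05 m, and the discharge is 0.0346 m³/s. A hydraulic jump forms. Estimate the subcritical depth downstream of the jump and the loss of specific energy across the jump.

y₂ = 0.101 m; ΔE = 0.0756 m

q = Q/b = 0.0346/1.05 = 0.0330 m²/s; V₁ = q/y₁ = 1.79 m/s. Fr₁ = V₁/√(g·y₁) = 4.22.
From the momentum equation for a rectangular channel, y₂/y₁ = ½[√(1 + 8Fr₁²) − 1] = ½[√143.1 − 1] = 5.48.
y₂ = 5.48 × 0.0184 = 0.101 m.
V₂ = q/y₂ = 0.0330/0.101 = 0.327 m/s. E₁ = y₁ + V₁²/2g = 0.182 m; E₂ = y₂ + V₂²/2g = 0.106 m. ΔE = E₁ − E₂ = 0.0756 m.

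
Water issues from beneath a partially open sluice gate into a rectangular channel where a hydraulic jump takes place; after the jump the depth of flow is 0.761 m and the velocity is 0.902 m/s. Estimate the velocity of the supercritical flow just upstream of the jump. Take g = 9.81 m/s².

Fr₂ = V₂/√(g·y₂) = 0.902/√(9.81×0.761) = 0.330.
Since the conjugate-depth ratio holds either way, y₁/y₂ = ½[√(1 + 8Fr₂²) − 1] = ½[√1.872 − 1] = 0.184.
y₁ = 0.184 × 0.761 = 0.140 m.
V₁ = q/y₁ = 0.686/0.140 = 4.90 m/s.

V₁ = 4.90 m/s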